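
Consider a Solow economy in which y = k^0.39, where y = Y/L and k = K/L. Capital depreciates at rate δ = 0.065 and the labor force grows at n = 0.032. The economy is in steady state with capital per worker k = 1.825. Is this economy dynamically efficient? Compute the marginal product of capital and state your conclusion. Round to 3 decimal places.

dynamically efficient; MPK ≈ 0.270

Capital per worker breaks even when investment replaces (n + δ)·k; here n + δ = 0.097.
MPK = 0.39·k^(0.39−1) = 0.39·1.825^(-0.61) ≈ 0.2702.
MPK > 0.097, so the economy is dynamically efficient (under-saving).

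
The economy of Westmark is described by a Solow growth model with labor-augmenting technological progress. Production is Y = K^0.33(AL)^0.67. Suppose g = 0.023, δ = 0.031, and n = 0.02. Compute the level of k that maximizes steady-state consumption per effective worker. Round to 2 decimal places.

The effective depreciation rate is n + g + δ = 0.02 + 0.023 + 0.031 = 0.074.
Golden rule sets MPK = n+g+δ: 0.33·k^(0.33−1) = 0.074, so k_gold = (0.33/0.074)^(1/0.67) ≈ 9.3127.

k_gold ≈ 9.31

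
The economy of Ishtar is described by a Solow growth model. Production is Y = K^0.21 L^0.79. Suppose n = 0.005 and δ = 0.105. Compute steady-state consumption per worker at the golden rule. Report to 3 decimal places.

c_gold ≈ 0.938

Capital per worker breaks even when investment replaces (n + δ)·k; here n + δ = 0.11.
Golden rule sets MPK = n+δ: 0.21·k^(0.21−1) = 0.11, so k_gold = (0.21/0.11)^(1/0.79) ≈ 2.2671.
y_gold = 2.2671^0.21 ≈ 1.1875.
c_gold = y_gold − (n+δ)·k_gold = 1.1875 − 0.11·2.2671 ≈ 0.9382.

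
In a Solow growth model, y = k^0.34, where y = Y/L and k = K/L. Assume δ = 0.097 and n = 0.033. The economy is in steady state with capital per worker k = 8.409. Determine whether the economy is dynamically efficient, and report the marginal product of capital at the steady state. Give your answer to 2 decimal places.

n + δ = 0.033 + 0.097 = 0.13.
MPK = 0.34·k^(0.34−1) = 0.34·8.409^(-0.66) ≈ 0.0834.
MPK < 0.13, so the economy is dynamically inefficient (over-saving).

dynamically inefficient; MPK ≈ 0.08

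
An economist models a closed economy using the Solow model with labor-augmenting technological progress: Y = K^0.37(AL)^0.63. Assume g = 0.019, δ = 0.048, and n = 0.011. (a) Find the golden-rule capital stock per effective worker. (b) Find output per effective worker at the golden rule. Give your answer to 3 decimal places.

Capital per effective worker breaks even when investment replaces (n + g + δ)·k; here n + g + δ = 0.078.
Golden rule sets MPK = n+g+δ: 0.37·k^(0.37−1) = 0.078, so k_gold = (0.37/0.078)^(1/0.63) ≈ 11.8355.
y_gold = 11.8355^0.37 ≈ 2.4950.

(a) k_gold ≈ 11.835; (b) y_gold ≈ 2.495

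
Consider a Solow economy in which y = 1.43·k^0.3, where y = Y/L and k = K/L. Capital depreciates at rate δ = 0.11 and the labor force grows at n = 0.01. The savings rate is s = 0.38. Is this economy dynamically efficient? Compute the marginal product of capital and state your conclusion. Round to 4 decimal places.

dynamically inefficient; MPK ≈ 0.0947

n + δ = 0.01 + 0.11 = 0.12.
Steady-state k*: s·A·k^0.3 = 0.12·k gives k* = (0.38·1.43/0.12)^(1/0.7) ≈ 8.6508.
MPK = 0.3·1.43·8.6508^(-0.7) ≈ 0.0947.
MPK < n+δ = 0.12, so the economy is dynamically inefficient (over-saving).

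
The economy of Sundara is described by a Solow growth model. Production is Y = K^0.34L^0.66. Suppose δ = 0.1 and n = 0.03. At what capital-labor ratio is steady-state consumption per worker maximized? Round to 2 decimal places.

Break-even investment rate: n + δ = 0.03 + 0.1 = 0.13.
Setting f'(k) = n+δ gives 0.34·k^(0.34−1) = 0.13, hence k_gold = (0.34/0.13)^(1/0.66) ≈ 4.2917.

k_gold ≈ 4.29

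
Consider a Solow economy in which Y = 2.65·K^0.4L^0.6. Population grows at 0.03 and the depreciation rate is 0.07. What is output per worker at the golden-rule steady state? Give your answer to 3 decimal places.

y_gold ≈ 12.787

n + δ = 0.03 + 0.07 = 0.1.
Setting f'(k) = n+δ gives 0.4·2.65·k^(0.4−1) = 0.1, hence k_gold = (0.4·2.65/0.1)^(1/0.6) ≈ 51.1497.
Output: y_gold = 2.65·k_gold^0.4 = 2.65·51.1497^0.4 ≈ 12.7874.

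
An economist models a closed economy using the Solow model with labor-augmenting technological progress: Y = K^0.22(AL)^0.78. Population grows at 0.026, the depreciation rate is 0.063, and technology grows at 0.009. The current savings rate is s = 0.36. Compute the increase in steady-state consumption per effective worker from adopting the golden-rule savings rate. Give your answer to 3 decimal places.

Capital per effective worker breaks even when investment replaces (n + g + δ)·k; here n + g + δ = 0.098.
Current steady state (s = 0.36): k* = (0.36/0.098)^(1/0.78) ≈ 5.3022, y* = 5.3022^0.22 ≈ 1.4434, c* = (1−0.36)·1.4434 ≈ 0.9238.
At the golden rule the marginal product of capital equals n+g+δ: 0.22·k^(0.22−1) = 0.098. Solving, k_gold = (0.22/0.098)^(1/0.78) ≈ 2.8200.
y_gold = 2.8200^0.22 ≈ 1.2562, c_gold = y_gold − 0.098·k_gold ≈ 0.9798.
Gain: Δc = 0.9798 − 0.9238 ≈ 0.0561.

Δc ≈ 0.056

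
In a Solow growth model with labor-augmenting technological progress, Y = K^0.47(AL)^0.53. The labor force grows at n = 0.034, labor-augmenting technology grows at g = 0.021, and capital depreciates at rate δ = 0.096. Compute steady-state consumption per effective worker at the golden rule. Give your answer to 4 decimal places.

c_gold ≈ 1.4507

Break-even investment rate: n + g + δ = 0.034 + 0.021 + 0.096 = 0.151.
Golden rule sets MPK = n+g+δ: 0.47·k^(0.47−1) = 0.151, so k_gold = (0.47/0.151)^(1/0.53) ≈ 8.5196.
y_gold = 8.5196^0.47 ≈ 2.7371.
c_gold = y_gold − (n+g+δ)·k_gold = 2.7371 − 0.151·8.5196 ≈ 1.4507.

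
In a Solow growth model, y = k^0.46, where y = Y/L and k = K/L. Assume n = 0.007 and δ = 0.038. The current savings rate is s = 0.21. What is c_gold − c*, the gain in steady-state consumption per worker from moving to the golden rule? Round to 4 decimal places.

Δc ≈ 0.9774

Capital per worker breaks even when investment replaces (n + δ)·k; here n + δ = 0.045.
Current steady state (s = 0.21): k* = (0.21/0.045)^(1/0.54) ≈ 17.3341, y* = 17.3341^0.46 ≈ 3.7145, c* = (1−0.21)·3.7145 ≈ 2.9344.
At the golden rule the marginal product of capital equals n+δ: 0.46·k^(0.46−1) = 0.045. Solving, k_gold = (0.46/0.045)^(1/0.54) ≈ 74.0506.
y_gold = 74.0506^0.46 ≈ 7.2441, c_gold = y_gold − 0.045·k_gold ≈ 3.9118.
Gain: Δc = 3.9118 − 2.9344 ≈ 0.9774.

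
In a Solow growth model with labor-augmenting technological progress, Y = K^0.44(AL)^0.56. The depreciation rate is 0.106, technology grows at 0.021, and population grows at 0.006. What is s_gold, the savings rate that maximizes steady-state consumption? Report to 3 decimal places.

Capital per effective worker breaks even when investment replaces (n + g + δ)·k; here n + g + δ = 0.133.
At the golden rule MPK = n+g+δ, and in any Cobb-Douglas steady state s = (n+g+δ)·k/y = MPK·k/y = capital's share 0.44.

s_gold = 0.440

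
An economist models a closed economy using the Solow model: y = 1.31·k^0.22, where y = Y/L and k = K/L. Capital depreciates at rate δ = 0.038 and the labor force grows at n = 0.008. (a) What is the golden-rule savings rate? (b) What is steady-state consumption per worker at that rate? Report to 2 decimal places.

(a) s_gold = 0.22; (b) c_gold ≈ 1.71

The effective depreciation rate is n + δ = 0.008 + 0.038 = 0.046.
For Cobb-Douglas, s_gold equals capital's share: s_gold = 0.22.
Maximizing c = f(k) − (n+δ)·k gives f'(k) = n+δ, i.e. 0.22·1.31·k^(0.22−1) = 0.046, so k_gold = (0.22·1.31/0.046)^(1/0.78) ≈ 10.5127.
y_gold = 1.31·10.5127^0.22 ≈ 2.1981; c_gold = (1−0.22)·y_gold ≈ 1.7145.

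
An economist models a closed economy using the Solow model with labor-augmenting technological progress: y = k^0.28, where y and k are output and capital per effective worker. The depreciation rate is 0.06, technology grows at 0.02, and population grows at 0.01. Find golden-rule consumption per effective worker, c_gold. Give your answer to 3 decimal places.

Break-even investment rate: n + g + δ = 0.01 + 0.02 + 0.06 = 0.09.
Golden rule sets MPK = n+g+δ: 0.28·k^(0.28−1) = 0.09, so k_gold = (0.28/0.09)^(1/0.72) ≈ 4.8373.
y_gold = 4.8373^0.28 ≈ 1.5549.
c_gold = y_gold − (n+g+δ)·k_gold = 1.5549 − 0.09·4.8373 ≈ 1.1195.

c_gold ≈ 1.119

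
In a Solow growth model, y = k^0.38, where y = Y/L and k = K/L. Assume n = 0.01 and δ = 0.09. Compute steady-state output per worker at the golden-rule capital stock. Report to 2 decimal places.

Break-even investment rate: n + δ = 0.01 + 0.09 = 0.1.
At the golden rule the marginal product of capital equals n+δ: 0.38·k^(0.38−1) = 0.1. Solving, k_gold = (0.38/0.1)^(1/0.62) ≈ 8.6126.
Output: y_gold = k_gold^0.38 = 8.6126^0.38 ≈ 2.2665.

y_gold ≈ 2.27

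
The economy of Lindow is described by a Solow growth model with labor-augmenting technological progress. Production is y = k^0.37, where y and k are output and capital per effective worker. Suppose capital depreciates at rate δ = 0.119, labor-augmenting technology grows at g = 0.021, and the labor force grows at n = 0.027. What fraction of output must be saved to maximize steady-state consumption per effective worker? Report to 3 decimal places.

s_gold = 0.370

n + g + δ = 0.027 + 0.021 + 0.119 = 0.167.
At the golden rule MPK = n+g+δ, and in any Cobb-Douglas steady state s = (n+g+δ)·k/y = MPK·k/y = capital's share 0.37.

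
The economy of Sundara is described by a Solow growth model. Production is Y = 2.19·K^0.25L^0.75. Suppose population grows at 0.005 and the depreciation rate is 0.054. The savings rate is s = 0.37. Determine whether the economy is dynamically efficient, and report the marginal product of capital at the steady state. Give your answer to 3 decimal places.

dynamically inefficient; MPK ≈ 0.040

The effective depreciation rate is n + δ = 0.005 + 0.054 = 0.059.
Steady-state k*: s·A·k^0.25 = 0.059·k gives k* = (0.37·2.19/0.059)^(1/0.75) ≈ 32.8896.
MPK = 0.25·2.19·32.8896^(-0.75) ≈ 0.0399.
MPK < n+δ = 0.059, so the economy is dynamically inefficient (over-saving).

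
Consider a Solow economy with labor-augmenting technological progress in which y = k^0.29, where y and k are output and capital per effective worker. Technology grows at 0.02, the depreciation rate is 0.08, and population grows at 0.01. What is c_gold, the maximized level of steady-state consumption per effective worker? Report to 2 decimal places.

c_gold ≈ 1.05

n + g + δ = 0.01 + 0.02 + 0.08 = 0.11.
Setting f'(k) = n+g+δ gives 0.29·k^(0.29−1) = 0.11, hence k_gold = (0.29/0.11)^(1/0.71) ≈ 3.9171.
y_gold = 3.9171^0.29 ≈ 1.4858.
c_gold = y_gold − (n+g+δ)·k_gold = 1.4858 − 0.11·3.9171 ≈ 1.0549.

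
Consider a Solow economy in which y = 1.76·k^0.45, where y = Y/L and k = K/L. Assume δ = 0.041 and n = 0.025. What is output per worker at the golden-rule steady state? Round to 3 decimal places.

Capital per worker breaks even when investment replaces (n + δ)·k; here n + δ = 0.066.
Golden rule sets MPK = n+δ: 0.45·1.76·k^(0.45−1) = 0.066, so k_gold = (0.45·1.76/0.066)^(1/0.55) ≈ 91.6532.
Output: y_gold = 1.76·k_gold^0.45 = 1.76·91.6532^0.45 ≈ 13.4425.

y_gold ≈ 13.442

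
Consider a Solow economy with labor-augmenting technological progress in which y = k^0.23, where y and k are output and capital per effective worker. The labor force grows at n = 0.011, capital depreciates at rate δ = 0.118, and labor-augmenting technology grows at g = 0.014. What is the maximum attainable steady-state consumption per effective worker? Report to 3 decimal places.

c_gold ≈ 0.887

Capital per effective worker breaks even when investment replaces (n + g + δ)·k; here n + g + δ = 0.143.
Setting f'(k) = n+g+δ gives 0.23·k^(0.23−1) = 0.143, hence k_gold = (0.23/0.143)^(1/0.77) ≈ 1.8537.
y_gold = 1.8537^0.23 ≈ 1.1525.
c_gold = y_gold − (n+g+δ)·k_gold = 1.1525 − 0.143·1.8537 ≈ 0.8874.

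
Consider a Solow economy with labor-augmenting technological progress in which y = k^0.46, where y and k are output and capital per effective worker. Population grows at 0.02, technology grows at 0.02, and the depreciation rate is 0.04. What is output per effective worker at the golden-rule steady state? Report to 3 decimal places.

The effective depreciation rate is n + g + δ = 0.02 + 0.02 + 0.04 = 0.08.
Golden rule sets MPK = n+g+δ: 0.46·k^(0.46−1) = 0.08, so k_gold = (0.46/0.08)^(1/0.54) ≈ 25.5148.
Output: y_gold = k_gold^0.46 = 25.5148^0.46 ≈ 4.4374.

y_gold ≈ 4.437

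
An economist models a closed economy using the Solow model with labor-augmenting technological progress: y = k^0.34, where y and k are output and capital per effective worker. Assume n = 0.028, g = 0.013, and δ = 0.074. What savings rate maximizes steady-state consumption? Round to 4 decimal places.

s_gold = 0.3400

n + g + δ = 0.028 + 0.013 + 0.074 = 0.115.
At the golden rule MPK = n+g+δ, and in any Cobb-Douglas steady state s = (n+g+δ)·k/y = MPK·k/y = capital's share 0.34.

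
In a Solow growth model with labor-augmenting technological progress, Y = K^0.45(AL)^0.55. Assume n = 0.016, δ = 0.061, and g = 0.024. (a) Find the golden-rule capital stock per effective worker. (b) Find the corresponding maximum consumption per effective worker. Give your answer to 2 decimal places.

(a) k_gold ≈ 15.13; (b) c_gold ≈ 1.87

The effective depreciation rate is n + g + δ = 0.016 + 0.024 + 0.061 = 0.101.
Golden rule sets MPK = n+g+δ: 0.45·k^(0.45−1) = 0.101, so k_gold = (0.45/0.101)^(1/0.55) ≈ 15.1287.
y_gold = 15.1287^0.45 ≈ 3.3956; c_gold = y_gold − 0.101·k_gold ≈ 1.8676.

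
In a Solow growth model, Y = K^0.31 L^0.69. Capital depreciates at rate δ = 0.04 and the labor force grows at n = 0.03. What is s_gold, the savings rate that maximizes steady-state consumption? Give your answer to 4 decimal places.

s_gold = 0.3100

Break-even investment rate: n + δ = 0.03 + 0.04 = 0.07.
At the golden rule MPK = n+δ, and in any Cobb-Douglas steady state s = (n+δ)·k/y = MPK·k/y = capital's share 0.31.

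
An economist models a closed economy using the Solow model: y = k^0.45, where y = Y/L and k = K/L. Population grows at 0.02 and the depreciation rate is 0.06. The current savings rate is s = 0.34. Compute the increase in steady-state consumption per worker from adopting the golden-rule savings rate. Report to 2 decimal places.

The effective depreciation rate is n + δ = 0.02 + 0.06 = 0.08.
Current steady state (s = 0.34): k* = (0.34/0.08)^(1/0.55) ≈ 13.8843, y* = 13.8843^0.45 ≈ 3.2669, c* = (1−0.34)·3.2669 ≈ 2.1562.
Maximizing c = f(k) − (n+δ)·k gives f'(k) = n+δ, i.e. 0.45·k^(0.45−1) = 0.08, so k_gold = (0.45/0.08)^(1/0.55) ≈ 23.1132.
y_gold = 23.1132^0.45 ≈ 4.1090, c_gold = y_gold − 0.08·k_gold ≈ 2.2600.
Gain: Δc = 2.2600 − 2.1562 ≈ 0.1038.

Δc ≈ 0.10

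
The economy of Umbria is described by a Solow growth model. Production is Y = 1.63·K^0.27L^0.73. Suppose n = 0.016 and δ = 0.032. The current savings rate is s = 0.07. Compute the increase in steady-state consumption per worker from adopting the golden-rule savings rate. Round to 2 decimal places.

The effective depreciation rate is n + δ = 0.016 + 0.032 = 0.048.
Current steady state (s = 0.07): k* = (0.07·1.63/0.048)^(1/0.73) ≈ 3.2744, y* = 1.63·3.2744^0.27 ≈ 2.2453, c* = (1−0.07)·2.2453 ≈ 2.0881.
At the golden rule the marginal product of capital equals n+δ: 0.27·1.63·k^(0.27−1) = 0.048. Solving, k_gold = (0.27·1.63/0.048)^(1/0.73) ≈ 20.8081.
y_gold = 1.63·20.8081^0.27 ≈ 3.6992, c_gold = y_gold − 0.048·k_gold ≈ 2.7004.
Gain: Δc = 2.7004 − 2.0881 ≈ 0.6123.

Δc ≈ 0.61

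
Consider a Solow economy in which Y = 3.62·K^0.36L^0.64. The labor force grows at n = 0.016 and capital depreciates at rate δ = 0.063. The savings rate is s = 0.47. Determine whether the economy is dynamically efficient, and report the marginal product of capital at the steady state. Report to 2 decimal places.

dynamically inefficient; MPK ≈ 0.06

Capital per worker breaks even when investment replaces (n + δ)·k; here n + δ = 0.079.
Steady-state k*: s·A·k^0.36 = 0.079·k gives k* = (0.47·3.62/0.079)^(1/0.64) ≈ 121.0857.
MPK = 0.36·3.62·121.0857^(-0.64) ≈ 0.0605.
MPK < n+δ = 0.079, so the economy is dynamically inefficient (over-saving).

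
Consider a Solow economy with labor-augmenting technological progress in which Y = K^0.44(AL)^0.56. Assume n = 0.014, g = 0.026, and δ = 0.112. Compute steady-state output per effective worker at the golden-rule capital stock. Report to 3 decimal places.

The effective depreciation rate is n + g + δ = 0.014 + 0.026 + 0.112 = 0.152.
At the golden rule the marginal product of capital equals n+g+δ: 0.44·k^(0.44−1) = 0.152. Solving, k_gold = (0.44/0.152)^(1/0.56) ≈ 6.6727.
Output: y_gold = k_gold^0.44 = 6.6727^0.44 ≈ 2.3051.

y_gold ≈ 2.305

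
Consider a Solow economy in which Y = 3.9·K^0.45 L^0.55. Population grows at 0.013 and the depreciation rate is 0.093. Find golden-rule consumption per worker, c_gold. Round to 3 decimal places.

c_gold ≈ 21.319

n + δ = 0.013 + 0.093 = 0.106.
Maximizing c = f(k) − (n+δ)·k gives f'(k) = n+δ, i.e. 0.45·3.9·k^(0.45−1) = 0.106, so k_gold = (0.45·3.9/0.106)^(1/0.55) ≈ 164.5551.
y_gold = 3.9·164.5551^0.45 ≈ 38.7619.
c_gold = y_gold − (n+δ)·k_gold = 38.7619 − 0.106·164.5551 ≈ 21.3190.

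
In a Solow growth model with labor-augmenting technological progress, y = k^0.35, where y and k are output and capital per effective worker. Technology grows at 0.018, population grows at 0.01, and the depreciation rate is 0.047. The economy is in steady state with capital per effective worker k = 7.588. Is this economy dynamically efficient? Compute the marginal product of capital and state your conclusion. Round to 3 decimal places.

dynamically efficient; MPK ≈ 0.094

Capital per effective worker breaks even when investment replaces (n + g + δ)·k; here n + g + δ = 0.075.
MPK = 0.35·k^(0.35−1) = 0.35·7.588^(-0.65) ≈ 0.0938.
MPK > 0.075, so the economy is dynamically efficient (under-saving).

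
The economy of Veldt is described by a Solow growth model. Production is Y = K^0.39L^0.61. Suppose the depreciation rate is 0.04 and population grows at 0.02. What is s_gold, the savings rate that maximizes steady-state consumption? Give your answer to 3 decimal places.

Capital per worker breaks even when investment replaces (n + δ)·k; here n + δ = 0.06.
At the golden rule MPK = n+δ, and in any Cobb-Douglas steady state s = (n+δ)·k/y = MPK·k/y = capital's share 0.39.

s_gold = 0.390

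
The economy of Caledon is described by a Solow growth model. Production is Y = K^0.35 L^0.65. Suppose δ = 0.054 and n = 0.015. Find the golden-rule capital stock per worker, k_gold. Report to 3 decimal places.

The effective depreciation rate is n + δ = 0.015 + 0.054 = 0.069.
Setting f'(k) = n+δ gives 0.35·k^(0.35−1) = 0.069, hence k_gold = (0.35/0.069)^(1/0.65) ≈ 12.1605.

k_gold ≈ 12.161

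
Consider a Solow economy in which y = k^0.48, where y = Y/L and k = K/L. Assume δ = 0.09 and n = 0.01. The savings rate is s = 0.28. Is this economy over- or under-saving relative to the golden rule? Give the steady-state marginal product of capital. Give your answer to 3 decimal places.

under-saving; MPK ≈ 0.171

The effective depreciation rate is n + δ = 0.01 + 0.09 = 0.1.
Steady-state k*: s·k^0.48 = 0.1·k gives k* = (0.28/0.1)^(1/0.52) ≈ 7.2430.
MPK = 0.48·7.2430^(-0.52) ≈ 0.1714.
MPK > n+δ = 0.1, so the economy is dynamically efficient (under-saving).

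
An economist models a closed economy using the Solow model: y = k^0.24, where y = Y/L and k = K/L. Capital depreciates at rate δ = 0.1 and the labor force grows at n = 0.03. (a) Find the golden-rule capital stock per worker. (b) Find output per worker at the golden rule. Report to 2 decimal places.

Break-even investment rate: n + δ = 0.03 + 0.1 = 0.13.
Golden rule sets MPK = n+δ: 0.24·k^(0.24−1) = 0.13, so k_gold = (0.24/0.13)^(1/0.76) ≈ 2.2405.
y_gold = 2.2405^0.24 ≈ 1.2136.

(a) k_gold ≈ 2.24; (b) y_gold ≈ 1.21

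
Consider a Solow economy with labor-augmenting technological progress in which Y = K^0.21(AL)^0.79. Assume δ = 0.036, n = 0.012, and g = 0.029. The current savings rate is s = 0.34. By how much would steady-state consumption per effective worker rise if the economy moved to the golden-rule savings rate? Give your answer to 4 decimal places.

n + g + δ = 0.012 + 0.029 + 0.036 = 0.077.
Current steady state (s = 0.34): k* = (0.34/0.077)^(1/0.79) ≈ 6.5530, y* = 6.5530^0.21 ≈ 1.4841, c* = (1−0.34)·1.4841 ≈ 0.9795.
Maximizing c = f(k) − (n+g+δ)·k gives f'(k) = n+g+δ, i.e. 0.21·k^(0.21−1) = 0.077, so k_gold = (0.21/0.077)^(1/0.79) ≈ 3.5609.
y_gold = 3.5609^0.21 ≈ 1.3056, c_gold = y_gold − 0.077·k_gold ≈ 1.0315.
Gain: Δc = 1.0315 − 0.9795 ≈ 0.0520.

Δc ≈ 0.0520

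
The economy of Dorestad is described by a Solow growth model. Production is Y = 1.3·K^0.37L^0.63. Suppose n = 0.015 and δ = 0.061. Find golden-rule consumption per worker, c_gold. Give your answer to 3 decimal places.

c_gold ≈ 2.421

n + δ = 0.015 + 0.061 = 0.076.
At the golden rule the marginal product of capital equals n+δ: 0.37·1.3·k^(0.37−1) = 0.076. Solving, k_gold = (0.37·1.3/0.076)^(1/0.63) ≈ 18.7049.
y_gold = 1.3·18.7049^0.37 ≈ 3.8421.
c_gold = y_gold − (n+δ)·k_gold = 3.8421 − 0.076·18.7049 ≈ 2.4205.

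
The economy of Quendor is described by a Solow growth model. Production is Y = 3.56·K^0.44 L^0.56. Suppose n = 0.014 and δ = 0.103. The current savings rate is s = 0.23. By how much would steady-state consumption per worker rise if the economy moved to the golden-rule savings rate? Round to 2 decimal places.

Capital per worker breaks even when investment replaces (n + δ)·k; here n + δ = 0.117.
Current steady state (s = 0.23): k* = (0.23·3.56/0.117)^(1/0.56) ≈ 32.2786, y* = 3.56·32.2786^0.44 ≈ 16.4200, c* = (1−0.23)·16.4200 ≈ 12.6434.
Golden rule sets MPK = n+δ: 0.44·3.56·k^(0.44−1) = 0.117, so k_gold = (0.44·3.56/0.117)^(1/0.56) ≈ 102.8003.
y_gold = 3.56·102.8003^0.44 ≈ 27.3355, c_gold = y_gold − 0.117·k_gold ≈ 15.3079.
Gain: Δc = 15.3079 − 12.6434 ≈ 2.6645.

Δc ≈ 2.66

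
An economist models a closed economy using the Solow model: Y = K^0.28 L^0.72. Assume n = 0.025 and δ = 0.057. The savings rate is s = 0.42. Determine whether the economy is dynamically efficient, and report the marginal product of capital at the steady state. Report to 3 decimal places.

dynamically inefficient; MPK ≈ 0.055

Capital per worker breaks even when investment replaces (n + δ)·k; here n + δ = 0.082.
Steady-state k*: s·k^0.28 = 0.082·k gives k* = (0.42/0.082)^(1/0.72) ≈ 9.6678.
MPK = 0.28·9.6678^(-0.72) ≈ 0.0547.
MPK < n+δ = 0.082, so the economy is dynamically inefficient (over-saving).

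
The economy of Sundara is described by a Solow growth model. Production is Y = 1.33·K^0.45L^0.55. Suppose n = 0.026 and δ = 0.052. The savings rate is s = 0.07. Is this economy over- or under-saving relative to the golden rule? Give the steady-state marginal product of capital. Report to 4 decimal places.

under-saving; MPK ≈ 0.5014

The effective depreciation rate is n + δ = 0.026 + 0.052 = 0.078.
Steady-state k*: s·A·k^0.45 = 0.078·k gives k* = (0.07·1.33/0.078)^(1/0.55) ≈ 1.3795.
MPK = 0.45·1.33·1.3795^(-0.55) ≈ 0.5014.
MPK > n+δ = 0.078, so the economy is dynamically efficient (under-saving).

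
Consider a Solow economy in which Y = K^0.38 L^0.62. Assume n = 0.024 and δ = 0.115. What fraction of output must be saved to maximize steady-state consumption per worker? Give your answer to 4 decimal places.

s_gold = 0.3800

The effective depreciation rate is n + δ = 0.024 + 0.115 = 0.139.
At the golden rule MPK = n+δ, and in any Cobb-Douglas steady state s = (n+δ)·k/y = MPK·k/y = capital's share 0.38.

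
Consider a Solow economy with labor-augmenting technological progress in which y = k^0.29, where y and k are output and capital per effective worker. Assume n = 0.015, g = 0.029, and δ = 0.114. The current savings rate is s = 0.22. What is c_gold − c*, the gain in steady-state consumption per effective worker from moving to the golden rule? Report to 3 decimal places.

n + g + δ = 0.015 + 0.029 + 0.114 = 0.158.
Current steady state (s = 0.22): k* = (0.22/0.158)^(1/0.71) ≈ 1.5940, y* = 1.5940^0.29 ≈ 1.1448, c* = (1−0.22)·1.1448 ≈ 0.8929.
At the golden rule the marginal product of capital equals n+g+δ: 0.29·k^(0.29−1) = 0.158. Solving, k_gold = (0.29/0.158)^(1/0.71) ≈ 2.3522.
y_gold = 2.3522^0.29 ≈ 1.2815, c_gold = y_gold − 0.158·k_gold ≈ 0.9099.
Gain: Δc = 0.9099 − 0.8929 ≈ 0.0170.

Δc ≈ 0.017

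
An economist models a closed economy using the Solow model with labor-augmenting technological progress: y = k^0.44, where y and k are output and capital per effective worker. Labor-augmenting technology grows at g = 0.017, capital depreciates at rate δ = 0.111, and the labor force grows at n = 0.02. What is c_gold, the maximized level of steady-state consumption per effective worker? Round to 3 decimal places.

c_gold ≈ 1.318

Capital per effective worker breaks even when investment replaces (n + g + δ)·k; here n + g + δ = 0.148.
Maximizing c = f(k) − (n+g+δ)·k gives f'(k) = n+g+δ, i.e. 0.44·k^(0.44−1) = 0.148, so k_gold = (0.44/0.148)^(1/0.56) ≈ 6.9982.
y_gold = 6.9982^0.44 ≈ 2.3539.
c_gold = y_gold − (n+g+δ)·k_gold = 2.3539 − 0.148·6.9982 ≈ 1.3182.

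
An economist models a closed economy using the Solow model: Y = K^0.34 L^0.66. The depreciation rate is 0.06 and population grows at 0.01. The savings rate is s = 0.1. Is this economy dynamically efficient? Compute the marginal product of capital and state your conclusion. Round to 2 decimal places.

dynamically efficient; MPK ≈ 0.24

Break-even investment rate: n + δ = 0.01 + 0.06 = 0.07.
Steady-state k*: s·k^0.34 = 0.07·k gives k* = (0.1/0.07)^(1/0.66) ≈ 1.7167.
MPK = 0.34·1.7167^(-0.66) ≈ 0.2380.
MPK > n+δ = 0.07, so the economy is dynamically efficient (under-saving).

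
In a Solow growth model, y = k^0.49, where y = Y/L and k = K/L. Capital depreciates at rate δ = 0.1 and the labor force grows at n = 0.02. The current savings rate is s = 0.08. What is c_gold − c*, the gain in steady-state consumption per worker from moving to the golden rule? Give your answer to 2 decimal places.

Δc ≈ 1.35

The effective depreciation rate is n + δ = 0.02 + 0.1 = 0.12.
Current steady state (s = 0.08): k* = (0.08/0.12)^(1/0.51) ≈ 0.4516, y* = 0.4516^0.49 ≈ 0.6774, c* = (1−0.08)·0.6774 ≈ 0.6232.
At the golden rule the marginal product of capital equals n+δ: 0.49·k^(0.49−1) = 0.12. Solving, k_gold = (0.49/0.12)^(1/0.51) ≈ 15.7786.
y_gold = 15.7786^0.49 ≈ 3.8641, c_gold = y_gold − 0.12·k_gold ≈ 1.9707.
Gain: Δc = 1.9707 − 0.6232 ≈ 1.3476.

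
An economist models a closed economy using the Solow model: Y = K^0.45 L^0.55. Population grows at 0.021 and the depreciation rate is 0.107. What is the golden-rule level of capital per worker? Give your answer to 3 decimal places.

n + δ = 0.021 + 0.107 = 0.128.
Golden rule sets MPK = n+δ: 0.45·k^(0.45−1) = 0.128, so k_gold = (0.45/0.128)^(1/0.55) ≈ 9.8340.

k_gold ≈ 9.834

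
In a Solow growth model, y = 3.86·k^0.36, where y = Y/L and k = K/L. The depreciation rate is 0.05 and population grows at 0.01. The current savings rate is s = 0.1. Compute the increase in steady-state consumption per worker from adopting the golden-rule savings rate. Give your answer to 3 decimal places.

Capital per worker breaks even when investment replaces (n + δ)·k; here n + δ = 0.06.
Current steady state (s = 0.1): k* = (0.1·3.86/0.06)^(1/0.64) ≈ 18.3308, y* = 3.86·18.3308^0.36 ≈ 10.9985, c* = (1−0.1)·10.9985 ≈ 9.8986.
Golden rule sets MPK = n+δ: 0.36·3.86·k^(0.36−1) = 0.06, so k_gold = (0.36·3.86/0.06)^(1/0.64) ≈ 135.6451.
y_gold = 3.86·135.6451^0.36 ≈ 22.6075, c_gold = y_gold − 0.06·k_gold ≈ 14.4688.
Gain: Δc = 14.4688 − 9.8986 ≈ 4.5702.

Δc ≈ 4.570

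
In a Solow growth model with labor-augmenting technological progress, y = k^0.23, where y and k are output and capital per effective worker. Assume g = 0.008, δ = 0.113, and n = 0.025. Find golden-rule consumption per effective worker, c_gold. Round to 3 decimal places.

c_gold ≈ 0.882

The effective depreciation rate is n + g + δ = 0.025 + 0.008 + 0.113 = 0.146.
Golden rule sets MPK = n+g+δ: 0.23·k^(0.23−1) = 0.146, so k_gold = (0.23/0.146)^(1/0.77) ≈ 1.8044.
y_gold = 1.8044^0.23 ≈ 1.1454.
c_gold = y_gold − (n+g+δ)·k_gold = 1.1454 − 0.146·1.8044 ≈ 0.8820.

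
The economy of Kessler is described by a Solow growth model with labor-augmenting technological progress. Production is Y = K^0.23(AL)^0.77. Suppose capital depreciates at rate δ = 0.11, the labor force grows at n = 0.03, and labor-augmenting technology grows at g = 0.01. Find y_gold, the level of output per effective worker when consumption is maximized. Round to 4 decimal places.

Capital per effective worker breaks even when investment replaces (n + g + δ)·k; here n + g + δ = 0.15.
At the golden rule the marginal product of capital equals n+g+δ: 0.23·k^(0.23−1) = 0.15. Solving, k_gold = (0.23/0.15)^(1/0.77) ≈ 1.7422.
Output: y_gold = k_gold^0.23 = 1.7422^0.23 ≈ 1.1362.

y_gold ≈ 1.1362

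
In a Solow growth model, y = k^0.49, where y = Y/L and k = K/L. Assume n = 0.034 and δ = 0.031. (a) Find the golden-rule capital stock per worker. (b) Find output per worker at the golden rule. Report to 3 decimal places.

(a) k_gold ≈ 52.500; (b) y_gold ≈ 6.964

The effective depreciation rate is n + δ = 0.034 + 0.031 = 0.065.
Setting f'(k) = n+δ gives 0.49·k^(0.49−1) = 0.065, hence k_gold = (0.49/0.065)^(1/0.51) ≈ 52.5004.
y_gold = 52.5004^0.49 ≈ 6.9643.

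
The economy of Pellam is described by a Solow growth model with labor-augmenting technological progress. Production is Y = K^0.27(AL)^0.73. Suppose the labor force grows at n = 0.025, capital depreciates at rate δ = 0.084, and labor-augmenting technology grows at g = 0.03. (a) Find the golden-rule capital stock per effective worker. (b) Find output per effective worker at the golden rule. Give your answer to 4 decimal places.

(a) k_gold ≈ 2.4831; (b) y_gold ≈ 1.2783

The effective depreciation rate is n + g + δ = 0.025 + 0.03 + 0.084 = 0.139.
Golden rule sets MPK = n+g+δ: 0.27·k^(0.27−1) = 0.139, so k_gold = (0.27/0.139)^(1/0.73) ≈ 2.4831.
y_gold = 2.4831^0.27 ≈ 1.2783.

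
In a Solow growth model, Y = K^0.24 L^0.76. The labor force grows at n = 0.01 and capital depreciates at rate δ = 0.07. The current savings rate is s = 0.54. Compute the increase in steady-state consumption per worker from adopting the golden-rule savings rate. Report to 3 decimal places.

The effective depreciation rate is n + δ = 0.01 + 0.07 = 0.08.
Current steady state (s = 0.54): k* = (0.54/0.08)^(1/0.76) ≈ 12.3364, y* = 12.3364^0.24 ≈ 1.8276, c* = (1−0.54)·1.8276 ≈ 0.8407.
Setting f'(k) = n+δ gives 0.24·k^(0.24−1) = 0.08, hence k_gold = (0.24/0.08)^(1/0.76) ≈ 4.2442.
y_gold = 4.2442^0.24 ≈ 1.4147, c_gold = y_gold − 0.08·k_gold ≈ 1.0752.
Gain: Δc = 1.0752 − 0.8407 ≈ 0.2345.

Δc ≈ 0.234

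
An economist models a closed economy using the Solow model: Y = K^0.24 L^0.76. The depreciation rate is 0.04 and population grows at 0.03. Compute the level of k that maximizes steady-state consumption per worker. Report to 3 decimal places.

Capital per worker breaks even when investment replaces (n + δ)·k; here n + δ = 0.07.
At the golden rule the marginal product of capital equals n+δ: 0.24·k^(0.24−1) = 0.07. Solving, k_gold = (0.24/0.07)^(1/0.76) ≈ 5.0594.

k_gold ≈ 5.059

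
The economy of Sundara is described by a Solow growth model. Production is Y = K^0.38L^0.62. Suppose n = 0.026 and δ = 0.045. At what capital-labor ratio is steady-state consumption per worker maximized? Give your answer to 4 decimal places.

k_gold ≈ 14.9638

Capital per worker breaks even when investment replaces (n + δ)·k; here n + δ = 0.071.
Setting f'(k) = n+δ gives 0.38·k^(0.38−1) = 0.071, hence k_gold = (0.38/0.071)^(1/0.62) ≈ 14.9638.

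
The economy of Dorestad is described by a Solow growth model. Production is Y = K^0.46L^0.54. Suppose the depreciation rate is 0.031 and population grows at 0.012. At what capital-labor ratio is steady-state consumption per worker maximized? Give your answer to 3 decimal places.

n + δ = 0.012 + 0.031 = 0.043.
Maximizing c = f(k) − (n+δ)·k gives f'(k) = n+δ, i.e. 0.46·k^(0.46−1) = 0.043, so k_gold = (0.46/0.043)^(1/0.54) ≈ 80.5548.

k_gold ≈ 80.555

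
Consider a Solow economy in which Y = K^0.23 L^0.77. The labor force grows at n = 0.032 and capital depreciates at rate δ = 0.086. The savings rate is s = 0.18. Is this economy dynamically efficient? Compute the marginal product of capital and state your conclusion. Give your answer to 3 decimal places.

dynamically efficient; MPK ≈ 0.151

Capital per worker breaks even when investment replaces (n + δ)·k; here n + δ = 0.118.
Steady-state k*: s·k^0.23 = 0.118·k gives k* = (0.18/0.118)^(1/0.77) ≈ 1.7305.
MPK = 0.23·1.7305^(-0.77) ≈ 0.1508.
MPK > n+δ = 0.118, so the economy is dynamically efficient (under-saving).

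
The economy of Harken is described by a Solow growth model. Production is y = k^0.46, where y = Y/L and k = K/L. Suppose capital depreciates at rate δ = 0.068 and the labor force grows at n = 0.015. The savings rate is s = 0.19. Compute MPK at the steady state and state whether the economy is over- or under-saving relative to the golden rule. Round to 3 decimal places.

under-saving; MPK ≈ 0.201

The effective depreciation rate is n + δ = 0.015 + 0.068 = 0.083.
Steady-state k*: s·k^0.46 = 0.083·k gives k* = (0.19/0.083)^(1/0.54) ≈ 4.6352.
MPK = 0.46·4.6352^(-0.54) ≈ 0.2009.
MPK > n+δ = 0.083, so the economy is dynamically efficient (under-saving).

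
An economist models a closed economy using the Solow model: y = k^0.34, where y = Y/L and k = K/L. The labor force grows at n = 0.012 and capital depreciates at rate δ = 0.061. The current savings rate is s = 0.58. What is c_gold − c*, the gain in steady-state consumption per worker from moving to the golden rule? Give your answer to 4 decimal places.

Δc ≈ 0.2363

n + δ = 0.012 + 0.061 = 0.073.
Current steady state (s = 0.58): k* = (0.58/0.073)^(1/0.66) ≈ 23.1098, y* = 23.1098^0.34 ≈ 2.9086, c* = (1−0.58)·2.9086 ≈ 1.2216.
Golden rule sets MPK = n+δ: 0.34·k^(0.34−1) = 0.073, so k_gold = (0.34/0.073)^(1/0.66) ≈ 10.2886.
y_gold = 10.2886^0.34 ≈ 2.2090, c_gold = y_gold − 0.073·k_gold ≈ 1.4580.
Gain: Δc = 1.4580 − 1.2216 ≈ 0.2363.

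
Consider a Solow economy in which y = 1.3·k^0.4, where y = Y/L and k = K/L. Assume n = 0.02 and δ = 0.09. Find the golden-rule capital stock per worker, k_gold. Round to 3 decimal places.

k_gold ≈ 13.315

The effective depreciation rate is n + δ = 0.02 + 0.09 = 0.11.
Setting f'(k) = n+δ gives 0.4·1.3·k^(0.4−1) = 0.11, hence k_gold = (0.4·1.3/0.11)^(1/0.6) ≈ 13.3153.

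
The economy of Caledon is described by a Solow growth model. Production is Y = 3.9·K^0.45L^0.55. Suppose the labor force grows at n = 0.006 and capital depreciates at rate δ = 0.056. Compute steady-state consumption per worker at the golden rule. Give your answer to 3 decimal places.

c_gold ≈ 33.062

The effective depreciation rate is n + δ = 0.006 + 0.056 = 0.062.
At the golden rule the marginal product of capital equals n+δ: 0.45·3.9·k^(0.45−1) = 0.062. Solving, k_gold = (0.45·3.9/0.062)^(1/0.55) ≈ 436.3065.
y_gold = 3.9·436.3065^0.45 ≈ 60.1133.
c_gold = y_gold − (n+δ)·k_gold = 60.1133 − 0.062·436.3065 ≈ 33.0623.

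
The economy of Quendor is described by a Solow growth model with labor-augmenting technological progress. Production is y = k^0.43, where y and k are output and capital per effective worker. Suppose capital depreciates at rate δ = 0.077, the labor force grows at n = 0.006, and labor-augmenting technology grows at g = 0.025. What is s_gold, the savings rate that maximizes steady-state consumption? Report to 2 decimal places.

n + g + δ = 0.006 + 0.025 + 0.077 = 0.108.
At the golden rule MPK = n+g+δ, and in any Cobb-Douglas steady state s = (n+g+δ)·k/y = MPK·k/y = capital's share 0.43.

s_gold = 0.43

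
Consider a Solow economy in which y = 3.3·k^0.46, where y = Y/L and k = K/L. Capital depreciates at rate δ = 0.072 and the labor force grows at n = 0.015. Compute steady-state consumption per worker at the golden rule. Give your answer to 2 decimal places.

c_gold ≈ 20.36

Capital per worker breaks even when investment replaces (n + δ)·k; here n + δ = 0.087.
At the golden rule the marginal product of capital equals n+δ: 0.46·3.3·k^(0.46−1) = 0.087. Solving, k_gold = (0.46·3.3/0.087)^(1/0.54) ≈ 199.3158.
y_gold = 3.3·199.3158^0.46 ≈ 37.6967.
c_gold = y_gold − (n+δ)·k_gold = 37.6967 − 0.087·199.3158 ≈ 20.3562.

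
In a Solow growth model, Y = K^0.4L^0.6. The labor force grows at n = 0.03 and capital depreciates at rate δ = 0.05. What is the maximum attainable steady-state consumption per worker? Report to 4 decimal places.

Capital per worker breaks even when investment replaces (n + δ)·k; here n + δ = 0.08.
At the golden rule the marginal product of capital equals n+δ: 0.4·k^(0.4−1) = 0.08. Solving, k_gold = (0.4/0.08)^(1/0.6) ≈ 14.6201.
y_gold = 14.6201^0.4 ≈ 2.9240.
c_gold = y_gold − (n+δ)·k_gold = 2.9240 − 0.08·14.6201 ≈ 1.7544.

c_gold ≈ 1.7544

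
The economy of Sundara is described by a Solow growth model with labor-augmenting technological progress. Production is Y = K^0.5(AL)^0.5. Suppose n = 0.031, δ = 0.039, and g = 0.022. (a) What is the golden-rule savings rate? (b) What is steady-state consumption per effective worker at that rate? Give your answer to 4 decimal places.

Capital per effective worker breaks even when investment replaces (n + g + δ)·k; here n + g + δ = 0.092.
For Cobb-Douglas, s_gold equals capital's share: s_gold = 0.5.
Golden rule sets MPK = n+g+δ: 0.5·k^(0.5−1) = 0.092, so k_gold = (0.5/0.092)^(1/0.5) ≈ 29.5369.
y_gold = 29.5369^0.5 ≈ 5.4348; c_gold = (1−0.5)·y_gold ≈ 2.7174.

(a) s_gold = 0.5000; (b) c_gold ≈ 2.7174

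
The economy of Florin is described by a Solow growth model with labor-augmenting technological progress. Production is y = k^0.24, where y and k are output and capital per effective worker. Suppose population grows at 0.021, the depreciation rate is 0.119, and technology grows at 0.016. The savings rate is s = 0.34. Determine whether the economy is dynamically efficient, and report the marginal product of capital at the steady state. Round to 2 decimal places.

n + g + δ = 0.021 + 0.016 + 0.119 = 0.156.
Steady-state k*: s·k^0.24 = 0.156·k gives k* = (0.34/0.156)^(1/0.76) ≈ 2.7874.
MPK = 0.24·2.7874^(-0.76) ≈ 0.1101.
MPK < n+g+δ = 0.156, so the economy is dynamically inefficient (over-saving).

dynamically inefficient; MPK ≈ 0.11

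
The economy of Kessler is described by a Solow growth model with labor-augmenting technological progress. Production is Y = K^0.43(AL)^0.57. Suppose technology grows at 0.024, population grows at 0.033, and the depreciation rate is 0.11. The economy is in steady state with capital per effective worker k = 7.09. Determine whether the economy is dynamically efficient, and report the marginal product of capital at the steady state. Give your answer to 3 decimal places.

dynamically inefficient; MPK ≈ 0.141

Break-even investment rate: n + g + δ = 0.033 + 0.024 + 0.11 = 0.167.
MPK = 0.43·k^(0.43−1) = 0.43·7.09^(-0.57) ≈ 0.1408.
MPK < 0.167, so the economy is dynamically inefficient (over-saving).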